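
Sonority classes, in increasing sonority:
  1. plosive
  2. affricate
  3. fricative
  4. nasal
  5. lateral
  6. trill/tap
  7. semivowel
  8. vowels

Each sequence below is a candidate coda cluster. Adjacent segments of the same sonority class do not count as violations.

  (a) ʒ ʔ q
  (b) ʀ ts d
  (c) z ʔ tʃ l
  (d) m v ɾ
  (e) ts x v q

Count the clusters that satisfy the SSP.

(a) ʒ ʔ q: profile 3-1-1 — obeys.
(b) ʀ ts d: profile 6-2-1 — obeys.
(c) z ʔ tʃ l: profile 3-1-2-5 — violates.
(d) m v ɾ: profile 4-3-6 — violates.
(e) ts x v q: profile 2-3-3-1 — violates.

2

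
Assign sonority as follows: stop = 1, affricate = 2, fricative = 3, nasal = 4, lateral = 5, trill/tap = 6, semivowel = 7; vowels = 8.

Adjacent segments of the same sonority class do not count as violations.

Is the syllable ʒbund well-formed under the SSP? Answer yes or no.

Onset: /ʒ/ is a fricative (sonority 3), /b/ is a stop (sonority 1); then the nucleus /u/ (sonority 8).
Onset profile 3-1-8 — does not rise throughout.
Coda: /n/ is a nasal (sonority 4), /d/ is a stop (sonority 1).
Coda profile 8-4-1 — falls from the nucleus.

no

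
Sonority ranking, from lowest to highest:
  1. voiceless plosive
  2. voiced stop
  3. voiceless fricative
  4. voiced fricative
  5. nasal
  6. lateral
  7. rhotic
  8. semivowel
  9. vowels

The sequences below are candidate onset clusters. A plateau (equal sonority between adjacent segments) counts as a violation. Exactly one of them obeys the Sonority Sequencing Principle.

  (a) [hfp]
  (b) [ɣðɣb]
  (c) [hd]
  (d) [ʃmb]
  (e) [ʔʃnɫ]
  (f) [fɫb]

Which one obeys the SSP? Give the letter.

(a) [hfp]: profile 3-3-1 — violates.
(b) [ɣðɣb]: profile 4-4-4-2 — violates.
(c) [hd]: profile 3-2 — violates.
(d) [ʃmb]: profile 3-5-2 — violates.
(e) [ʔʃnɫ]: profile 1-3-5-6 — obeys.
(f) [fɫb]: profile 3-6-2 — violates.

e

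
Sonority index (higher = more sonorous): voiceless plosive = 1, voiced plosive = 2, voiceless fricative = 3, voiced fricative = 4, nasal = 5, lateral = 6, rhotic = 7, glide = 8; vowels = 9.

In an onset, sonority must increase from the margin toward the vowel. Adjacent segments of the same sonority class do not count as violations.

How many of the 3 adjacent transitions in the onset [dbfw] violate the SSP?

/d/ — voiced plosive, sonority 2.
/b/ — voiced plosive, sonority 2.
/f/ — voiceless fricative, sonority 3.
/w/ — glide, sonority 8.
/d/→/b/: 2→2 (plateau, allowed) — ok.
/b/→/f/: 2→3 (rises) — ok.
/f/→/w/: 3→8 (rises) — ok.

0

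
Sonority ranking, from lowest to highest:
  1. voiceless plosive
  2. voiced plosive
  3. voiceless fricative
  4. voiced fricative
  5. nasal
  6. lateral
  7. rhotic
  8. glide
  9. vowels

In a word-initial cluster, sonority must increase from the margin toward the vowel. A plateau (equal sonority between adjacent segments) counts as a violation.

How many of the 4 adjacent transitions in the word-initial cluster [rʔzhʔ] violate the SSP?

3

/r/: rhotic = 7.
/ʔ/: voiceless plosive = 1.
/z/: voiced fricative = 4.
/h/: voiceless fricative = 3.
/ʔ/: voiceless plosive = 1.
/r/→/ʔ/: 7→1 (does not rise) — violation.
/ʔ/→/z/: 1→4 (rises) — ok.
/z/→/h/: 4→3 (does not rise) — violation.
/h/→/ʔ/: 3→1 (does not rise) — violation.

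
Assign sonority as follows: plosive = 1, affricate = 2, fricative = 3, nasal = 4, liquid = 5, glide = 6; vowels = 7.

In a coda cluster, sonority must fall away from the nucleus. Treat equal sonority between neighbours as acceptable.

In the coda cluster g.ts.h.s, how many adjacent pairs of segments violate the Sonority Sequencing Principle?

2

/g/ is a plosive (sonority 1).
/ts/ is an affricate (sonority 2).
/h/ is a fricative (sonority 3).
/s/ is a fricative (sonority 3).
/g/→/ts/: 1→2 (does not fall) — violation.
/ts/→/h/: 2→3 (does not fall) — violation.
/h/→/s/: 3→3 (plateau, allowed) — ok.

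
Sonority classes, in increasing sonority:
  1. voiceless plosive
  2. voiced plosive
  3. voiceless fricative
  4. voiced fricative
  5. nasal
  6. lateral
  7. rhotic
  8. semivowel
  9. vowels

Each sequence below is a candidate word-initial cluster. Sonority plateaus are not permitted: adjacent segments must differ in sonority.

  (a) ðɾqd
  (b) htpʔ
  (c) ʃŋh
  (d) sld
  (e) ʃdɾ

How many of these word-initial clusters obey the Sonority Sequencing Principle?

0

(a) 4-7-1-2 → violates
(b) 3-1-1-1 → violates
(c) 3-5-3 → violates
(d) 3-6-2 → violates
(e) 3-2-7 → violates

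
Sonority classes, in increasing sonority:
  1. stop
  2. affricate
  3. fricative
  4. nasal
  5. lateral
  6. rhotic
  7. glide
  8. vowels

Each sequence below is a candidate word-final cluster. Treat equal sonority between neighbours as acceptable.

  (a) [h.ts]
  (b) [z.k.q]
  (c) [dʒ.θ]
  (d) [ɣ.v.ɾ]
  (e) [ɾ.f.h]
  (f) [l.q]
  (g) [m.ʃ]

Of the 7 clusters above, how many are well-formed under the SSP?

5

(a) sonority 3-2: well-formed.
(b) sonority 3-1-1: well-formed.
(c) sonority 2-3: ill-formed.
(d) sonority 3-3-6: ill-formed.
(e) sonority 6-3-3: well-formed.
(f) sonority 5-1: well-formed.
(g) sonority 4-3: well-formed.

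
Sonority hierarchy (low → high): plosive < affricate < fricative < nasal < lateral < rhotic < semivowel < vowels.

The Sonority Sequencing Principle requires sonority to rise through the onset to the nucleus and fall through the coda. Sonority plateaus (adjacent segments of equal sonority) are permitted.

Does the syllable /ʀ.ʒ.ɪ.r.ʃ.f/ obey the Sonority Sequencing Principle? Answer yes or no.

Onset: /ʀ/ is a rhotic (sonority 6), /ʒ/ is a fricative (sonority 3); then the nucleus /ɪ/ (sonority 8).
Onset profile 6-3-8 — does not rise throughout.
Coda: /r/ is a rhotic (sonority 6), /ʃ/ is a fricative (sonority 3), /f/ is a fricative (sonority 3).
Coda profile 8-6-3-3 — falls from the nucleus.

no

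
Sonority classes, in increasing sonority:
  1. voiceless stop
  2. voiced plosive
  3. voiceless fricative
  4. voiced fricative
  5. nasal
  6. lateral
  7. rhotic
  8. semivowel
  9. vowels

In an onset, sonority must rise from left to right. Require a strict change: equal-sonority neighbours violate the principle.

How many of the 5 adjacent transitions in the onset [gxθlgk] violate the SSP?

/g/ is a voiced plosive (sonority 2).
/x/ is a voiceless fricative (sonority 3).
/θ/ is a voiceless fricative (sonority 3).
/l/ is a lateral (sonority 6).
/g/ is a voiced plosive (sonority 2).
/k/ is a voiceless stop (sonority 1).
/g/→/x/: 2→3 (rises) — ok.
/x/→/θ/: 3→3 (plateau) — violation.
/θ/→/l/: 3→6 (rises) — ok.
/l/→/g/: 6→2 (does not rise) — violation.
/g/→/k/: 2→1 (does not rise) — violation.

3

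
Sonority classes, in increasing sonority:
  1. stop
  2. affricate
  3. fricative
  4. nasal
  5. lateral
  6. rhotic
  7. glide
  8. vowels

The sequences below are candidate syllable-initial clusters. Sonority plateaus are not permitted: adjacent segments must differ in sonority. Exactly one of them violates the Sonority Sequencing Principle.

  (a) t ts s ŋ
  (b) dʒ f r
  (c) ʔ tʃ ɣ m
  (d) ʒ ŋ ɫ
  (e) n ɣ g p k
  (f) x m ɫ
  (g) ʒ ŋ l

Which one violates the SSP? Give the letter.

e

(a) sonority 1-2-3-4: well-formed.
(b) sonority 2-3-6: well-formed.
(c) sonority 1-2-3-4: well-formed.
(d) sonority 3-4-5: well-formed.
(e) sonority 4-3-1-1-1: ill-formed.
(f) sonority 3-4-5: well-formed.
(g) sonority 3-4-5: well-formed.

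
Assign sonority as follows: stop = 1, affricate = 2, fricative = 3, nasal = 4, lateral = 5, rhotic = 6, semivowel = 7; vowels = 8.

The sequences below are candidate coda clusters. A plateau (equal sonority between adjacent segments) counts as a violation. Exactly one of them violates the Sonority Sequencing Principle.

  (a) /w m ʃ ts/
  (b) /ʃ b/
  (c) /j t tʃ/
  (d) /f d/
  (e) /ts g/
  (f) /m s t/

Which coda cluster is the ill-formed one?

(a) sonority 7-4-3-2: well-formed.
(b) sonority 3-1: well-formed.
(c) sonority 7-1-2: ill-formed.
(d) sonority 3-1: well-formed.
(e) sonority 2-1: well-formed.
(f) sonority 4-3-1: well-formed.

c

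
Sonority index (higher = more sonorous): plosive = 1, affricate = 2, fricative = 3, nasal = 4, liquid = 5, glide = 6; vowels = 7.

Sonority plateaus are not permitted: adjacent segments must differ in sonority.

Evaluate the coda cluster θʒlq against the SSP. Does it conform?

/θ/ is a fricative (sonority 3).
/ʒ/ is a fricative (sonority 3).
/l/ is a liquid (sonority 5).
/q/ is a plosive (sonority 1).
The profile is 3-3-5-1. Between /θ/ (3) and /ʒ/ (3) sonority does not fall, so the cluster violates the SSP.

no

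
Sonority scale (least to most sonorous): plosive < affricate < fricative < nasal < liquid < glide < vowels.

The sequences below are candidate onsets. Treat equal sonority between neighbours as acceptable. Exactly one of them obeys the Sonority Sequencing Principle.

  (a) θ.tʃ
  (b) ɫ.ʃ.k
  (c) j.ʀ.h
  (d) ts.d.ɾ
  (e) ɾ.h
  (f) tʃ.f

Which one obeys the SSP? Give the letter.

(a) θ.tʃ: profile 3-2 — violates.
(b) ɫ.ʃ.k: profile 5-3-1 — violates.
(c) j.ʀ.h: profile 6-5-3 — violates.
(d) ts.d.ɾ: profile 2-1-5 — violates.
(e) ɾ.h: profile 5-3 — violates.
(f) tʃ.f: profile 2-3 — obeys.

f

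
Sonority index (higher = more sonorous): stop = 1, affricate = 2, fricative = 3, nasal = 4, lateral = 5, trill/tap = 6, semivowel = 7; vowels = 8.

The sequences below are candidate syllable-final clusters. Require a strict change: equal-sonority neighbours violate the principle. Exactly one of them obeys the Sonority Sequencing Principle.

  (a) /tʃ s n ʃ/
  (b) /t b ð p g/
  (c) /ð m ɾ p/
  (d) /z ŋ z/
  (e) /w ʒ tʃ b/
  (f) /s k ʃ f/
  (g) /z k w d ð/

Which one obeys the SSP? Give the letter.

(a) 2-3-4-3 → violates
(b) 1-1-3-1-1 → violates
(c) 3-4-6-1 → violates
(d) 3-4-3 → violates
(e) 7-3-2-1 → obeys
(f) 3-1-3-3 → violates
(g) 3-1-7-1-3 → violates

e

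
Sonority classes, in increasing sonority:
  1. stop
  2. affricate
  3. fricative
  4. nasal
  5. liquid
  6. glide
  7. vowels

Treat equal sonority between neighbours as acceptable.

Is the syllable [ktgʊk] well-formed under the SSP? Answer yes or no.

Onset: /k/ is a stop (sonority 1), /t/ is a stop (sonority 1), /g/ is a stop (sonority 1); then the nucleus /ʊ/ (sonority 7).
Onset profile 1-1-1-7 — rises to the nucleus.
Coda: /k/ is a stop (sonority 1).
Coda profile 7-1 — falls from the nucleus.

yes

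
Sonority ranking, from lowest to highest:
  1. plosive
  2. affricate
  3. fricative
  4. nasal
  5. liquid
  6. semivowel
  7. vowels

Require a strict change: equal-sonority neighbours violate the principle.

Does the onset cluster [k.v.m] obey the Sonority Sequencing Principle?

/k/ is a plosive (sonority 1).
/v/ is a fricative (sonority 3).
/m/ is a nasal (sonority 4).
The profile 1-3-4 strictly rises, so the onset cluster satisfies the SSP.

yes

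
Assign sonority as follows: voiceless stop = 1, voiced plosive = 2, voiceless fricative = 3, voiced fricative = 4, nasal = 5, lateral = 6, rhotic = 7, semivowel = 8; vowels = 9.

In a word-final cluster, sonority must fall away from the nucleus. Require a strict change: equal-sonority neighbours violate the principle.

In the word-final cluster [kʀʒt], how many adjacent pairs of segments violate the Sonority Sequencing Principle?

/k/ — voiceless stop, sonority 1.
/ʀ/ — rhotic, sonority 7.
/ʒ/ — voiced fricative, sonority 4.
/t/ — voiceless stop, sonority 1.
/k/→/ʀ/: 1→7 (does not fall) — violation.
/ʀ/→/ʒ/: 7→4 (falls) — ok.
/ʒ/→/t/: 4→1 (falls) — ok.

1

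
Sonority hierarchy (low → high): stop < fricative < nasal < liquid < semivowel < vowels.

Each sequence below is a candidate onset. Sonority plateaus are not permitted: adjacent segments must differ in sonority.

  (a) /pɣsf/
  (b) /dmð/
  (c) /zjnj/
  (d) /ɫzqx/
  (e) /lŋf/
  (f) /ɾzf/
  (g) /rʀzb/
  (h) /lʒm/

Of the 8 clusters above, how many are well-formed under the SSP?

0

(a) /pɣsf/: profile 1-2-2-2 — violates.
(b) /dmð/: profile 1-3-2 — violates.
(c) /zjnj/: profile 2-5-3-5 — violates.
(d) /ɫzqx/: profile 4-2-1-2 — violates.
(e) /lŋf/: profile 4-3-2 — violates.
(f) /ɾzf/: profile 4-2-2 — violates.
(g) /rʀzb/: profile 4-4-2-1 — violates.
(h) /lʒm/: profile 4-2-3 — violates.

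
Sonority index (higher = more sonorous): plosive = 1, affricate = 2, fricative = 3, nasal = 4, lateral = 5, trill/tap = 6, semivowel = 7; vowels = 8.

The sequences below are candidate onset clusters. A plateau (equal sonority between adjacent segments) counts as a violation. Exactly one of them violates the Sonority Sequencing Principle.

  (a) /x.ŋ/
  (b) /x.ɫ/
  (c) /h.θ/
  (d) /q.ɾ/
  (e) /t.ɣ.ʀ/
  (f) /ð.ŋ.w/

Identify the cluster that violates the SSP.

c

(a) /x.ŋ/: profile 3-4 — obeys.
(b) /x.ɫ/: profile 3-5 — obeys.
(c) /h.θ/: profile 3-3 — violates.
(d) /q.ɾ/: profile 1-6 — obeys.
(e) /t.ɣ.ʀ/: profile 1-3-6 — obeys.
(f) /ð.ŋ.w/: profile 3-4-7 — obeys.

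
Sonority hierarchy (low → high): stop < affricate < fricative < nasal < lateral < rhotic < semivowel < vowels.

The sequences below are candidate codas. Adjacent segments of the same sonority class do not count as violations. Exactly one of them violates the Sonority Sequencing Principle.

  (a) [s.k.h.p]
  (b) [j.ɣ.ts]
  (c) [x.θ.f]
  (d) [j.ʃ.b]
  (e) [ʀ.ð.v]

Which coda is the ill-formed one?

(a) [s.k.h.p]: profile 3-1-3-1 — violates.
(b) [j.ɣ.ts]: profile 7-3-2 — obeys.
(c) [x.θ.f]: profile 3-3-3 — obeys.
(d) [j.ʃ.b]: profile 7-3-1 — obeys.
(e) [ʀ.ð.v]: profile 6-3-3 — obeys.

a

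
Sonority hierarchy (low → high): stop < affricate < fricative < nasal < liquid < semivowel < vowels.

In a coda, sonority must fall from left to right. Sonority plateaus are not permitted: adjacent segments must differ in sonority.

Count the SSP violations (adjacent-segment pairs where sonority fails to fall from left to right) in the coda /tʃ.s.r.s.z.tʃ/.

3

/tʃ/: affricate = 2.
/s/: fricative = 3.
/r/: liquid = 5.
/s/: fricative = 3.
/z/: fricative = 3.
/tʃ/: affricate = 2.
/tʃ/→/s/: 2→3 (does not fall) — violation.
/s/→/r/: 3→5 (does not fall) — violation.
/r/→/s/: 5→3 (falls) — ok.
/s/→/z/: 3→3 (plateau) — violation.
/z/→/tʃ/: 3→2 (falls) — ok.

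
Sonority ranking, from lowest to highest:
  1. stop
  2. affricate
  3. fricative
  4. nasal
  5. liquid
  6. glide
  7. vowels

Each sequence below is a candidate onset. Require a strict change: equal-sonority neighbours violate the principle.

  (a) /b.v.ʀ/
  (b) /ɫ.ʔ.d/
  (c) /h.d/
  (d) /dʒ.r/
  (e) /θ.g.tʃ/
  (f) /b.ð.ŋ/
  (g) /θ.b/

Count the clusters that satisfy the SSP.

3

(a) 1-3-5 → obeys
(b) 5-1-1 → violates
(c) 3-1 → violates
(d) 2-5 → obeys
(e) 3-1-2 → violates
(f) 1-3-4 → obeys
(g) 3-1 → violates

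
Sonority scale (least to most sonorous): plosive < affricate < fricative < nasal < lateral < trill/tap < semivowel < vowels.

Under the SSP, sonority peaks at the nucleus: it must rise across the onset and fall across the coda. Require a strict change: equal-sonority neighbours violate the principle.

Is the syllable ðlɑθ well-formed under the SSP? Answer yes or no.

Onset: /ð/ is a fricative (sonority 3), /l/ is a lateral (sonority 5); then the nucleus /ɑ/ (sonority 8).
Onset profile 3-5-8 — rises to the nucleus.
Coda: /θ/ is a fricative (sonority 3).
Coda profile 8-3 — falls from the nucleus.

yes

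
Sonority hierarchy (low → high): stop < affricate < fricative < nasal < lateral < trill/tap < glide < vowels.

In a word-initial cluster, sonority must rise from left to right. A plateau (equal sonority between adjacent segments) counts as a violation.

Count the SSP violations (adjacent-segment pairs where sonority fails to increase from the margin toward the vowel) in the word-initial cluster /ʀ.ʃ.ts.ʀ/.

2

/ʀ/: trill/tap = 6.
/ʃ/: fricative = 3.
/ts/: affricate = 2.
/ʀ/: trill/tap = 6.
/ʀ/→/ʃ/: 6→3 (does not rise) — violation.
/ʃ/→/ts/: 3→2 (does not rise) — violation.
/ts/→/ʀ/: 2→6 (rises) — ok.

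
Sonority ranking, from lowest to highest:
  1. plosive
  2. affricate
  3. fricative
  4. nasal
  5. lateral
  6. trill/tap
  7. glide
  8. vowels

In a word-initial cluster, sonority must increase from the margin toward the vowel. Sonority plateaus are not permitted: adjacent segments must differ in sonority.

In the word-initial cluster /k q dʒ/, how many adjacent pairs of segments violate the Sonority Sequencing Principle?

1

/k/ — plosive, sonority 1.
/q/ — plosive, sonority 1.
/dʒ/ — affricate, sonority 2.
/k/→/q/: 1→1 (plateau) — violation.
/q/→/dʒ/: 1→2 (rises) — ok.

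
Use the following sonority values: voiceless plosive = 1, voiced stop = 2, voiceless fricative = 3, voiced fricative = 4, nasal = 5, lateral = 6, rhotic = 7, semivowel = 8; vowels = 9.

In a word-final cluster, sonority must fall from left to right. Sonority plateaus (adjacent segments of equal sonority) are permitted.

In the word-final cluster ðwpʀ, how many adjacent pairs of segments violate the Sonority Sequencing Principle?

/ð/: voiced fricative = 4.
/w/: semivowel = 8.
/p/: voiceless plosive = 1.
/ʀ/: rhotic = 7.
/ð/→/w/: 4→8 (does not fall) — violation.
/w/→/p/: 8→1 (falls) — ok.
/p/→/ʀ/: 1→7 (does not fall) — violation.

2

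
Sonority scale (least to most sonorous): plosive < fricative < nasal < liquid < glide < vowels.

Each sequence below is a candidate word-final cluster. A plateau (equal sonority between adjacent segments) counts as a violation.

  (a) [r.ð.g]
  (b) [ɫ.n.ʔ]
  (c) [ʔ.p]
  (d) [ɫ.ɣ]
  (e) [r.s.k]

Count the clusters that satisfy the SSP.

4

(a) sonority 4-2-1: well-formed.
(b) sonority 4-3-1: well-formed.
(c) sonority 1-1: ill-formed.
(d) sonority 4-2: well-formed.
(e) sonority 4-2-1: well-formed.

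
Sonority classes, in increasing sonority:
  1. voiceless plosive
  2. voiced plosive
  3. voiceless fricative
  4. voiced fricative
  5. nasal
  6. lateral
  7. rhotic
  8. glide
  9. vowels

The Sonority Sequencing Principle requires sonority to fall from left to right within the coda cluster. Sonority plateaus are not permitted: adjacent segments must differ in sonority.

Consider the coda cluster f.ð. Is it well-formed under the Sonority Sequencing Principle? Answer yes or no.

no

/f/ — voiceless fricative, sonority 3.
/ð/ — voiced fricative, sonority 4.
The profile is 3-4. Between /f/ (3) and /ð/ (4) sonority does not fall, so the cluster violates the SSP.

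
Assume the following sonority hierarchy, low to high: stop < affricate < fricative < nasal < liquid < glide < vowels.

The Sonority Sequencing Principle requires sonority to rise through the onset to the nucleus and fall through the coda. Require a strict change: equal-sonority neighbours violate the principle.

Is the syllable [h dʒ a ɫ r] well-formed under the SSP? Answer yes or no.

Onset: /h/ is a fricative (sonority 3), /dʒ/ is an affricate (sonority 2); then the nucleus /a/ (sonority 7).
Onset profile 3-2-7 — does not strictly rise throughout.
Coda: /ɫ/ is a liquid (sonority 5), /r/ is a liquid (sonority 5).
Coda profile 7-5-5 — does not strictly fall throughout.

no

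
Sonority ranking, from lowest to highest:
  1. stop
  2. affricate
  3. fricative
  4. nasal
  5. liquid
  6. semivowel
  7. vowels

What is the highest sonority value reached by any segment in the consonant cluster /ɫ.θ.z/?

5

/ɫ/: liquid = 5.
/θ/: fricative = 3.
/z/: fricative = 3.
The maximum is 5.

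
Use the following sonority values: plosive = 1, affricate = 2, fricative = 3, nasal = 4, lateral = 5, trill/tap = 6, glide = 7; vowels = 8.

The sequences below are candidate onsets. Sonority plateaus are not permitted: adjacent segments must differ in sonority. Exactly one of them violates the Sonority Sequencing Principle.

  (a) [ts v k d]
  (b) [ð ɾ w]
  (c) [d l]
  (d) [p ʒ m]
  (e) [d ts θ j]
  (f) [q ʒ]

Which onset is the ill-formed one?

a

(a) sonority 2-3-1-1: ill-formed.
(b) sonority 3-6-7: well-formed.
(c) sonority 1-5: well-formed.
(d) sonority 1-3-4: well-formed.
(e) sonority 1-2-3-7: well-formed.
(f) sonority 1-3: well-formed.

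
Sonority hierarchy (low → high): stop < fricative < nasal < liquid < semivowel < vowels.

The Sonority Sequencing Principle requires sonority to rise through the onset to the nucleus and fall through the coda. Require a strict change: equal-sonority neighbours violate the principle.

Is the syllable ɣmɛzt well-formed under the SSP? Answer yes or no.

yes

Onset: /ɣ/ is a fricative (sonority 2), /m/ is a nasal (sonority 3); then the nucleus /ɛ/ (sonority 6).
Onset profile 2-3-6 — rises to the nucleus.
Coda: /z/ is a fricative (sonority 2), /t/ is a stop (sonority 1).
Coda profile 6-2-1 — falls from the nucleus.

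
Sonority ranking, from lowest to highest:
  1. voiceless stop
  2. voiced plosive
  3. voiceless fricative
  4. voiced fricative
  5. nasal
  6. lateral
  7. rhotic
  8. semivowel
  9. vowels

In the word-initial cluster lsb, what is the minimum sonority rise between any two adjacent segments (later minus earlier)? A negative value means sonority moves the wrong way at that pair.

-3

/l/: lateral = 6.
/s/: voiceless fricative = 3.
/b/: voiced plosive = 2.
/l/→/s/: change -3.
/s/→/b/: change -1.
Minimum = -3.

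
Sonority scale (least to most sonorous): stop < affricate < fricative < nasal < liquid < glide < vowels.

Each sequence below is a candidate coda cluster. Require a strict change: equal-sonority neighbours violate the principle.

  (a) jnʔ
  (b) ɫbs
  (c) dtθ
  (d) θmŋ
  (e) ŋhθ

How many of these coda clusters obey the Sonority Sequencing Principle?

(a) 6-4-1 → obeys
(b) 5-1-3 → violates
(c) 1-1-3 → violates
(d) 3-4-4 → violates
(e) 4-3-3 → violates

1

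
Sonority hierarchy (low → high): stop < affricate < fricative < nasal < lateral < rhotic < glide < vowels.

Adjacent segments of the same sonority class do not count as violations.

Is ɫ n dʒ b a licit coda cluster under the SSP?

yes

/ɫ/ — lateral, sonority 5.
/n/ — nasal, sonority 4.
/dʒ/ — affricate, sonority 2.
/b/ — stop, sonority 1.
The profile 5-4-2-1 strictly falls, so the coda cluster satisfies the SSP.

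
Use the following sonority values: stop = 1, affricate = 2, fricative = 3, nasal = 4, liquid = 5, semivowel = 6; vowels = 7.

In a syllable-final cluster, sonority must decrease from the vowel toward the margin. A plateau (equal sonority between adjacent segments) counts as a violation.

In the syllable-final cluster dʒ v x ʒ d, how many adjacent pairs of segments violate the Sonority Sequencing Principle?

/dʒ/ is an affricate (sonority 2).
/v/ is a fricative (sonority 3).
/x/ is a fricative (sonority 3).
/ʒ/ is a fricative (sonority 3).
/d/ is a stop (sonority 1).
/dʒ/→/v/: 2→3 (does not fall) — violation.
/v/→/x/: 3→3 (plateau) — violation.
/x/→/ʒ/: 3→3 (plateau) — violation.
/ʒ/→/d/: 3→1 (falls) — ok.

3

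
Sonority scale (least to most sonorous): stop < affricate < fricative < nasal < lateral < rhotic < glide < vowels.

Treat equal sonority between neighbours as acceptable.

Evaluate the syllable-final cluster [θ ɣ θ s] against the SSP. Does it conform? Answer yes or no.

/θ/ — fricative, sonority 3.
/ɣ/ — fricative, sonority 3.
/θ/ — fricative, sonority 3.
/s/ — fricative, sonority 3.
The profile 3-3-3-3 is non-increasing (plateaus allowed), so the syllable-final cluster satisfies the SSP.

yes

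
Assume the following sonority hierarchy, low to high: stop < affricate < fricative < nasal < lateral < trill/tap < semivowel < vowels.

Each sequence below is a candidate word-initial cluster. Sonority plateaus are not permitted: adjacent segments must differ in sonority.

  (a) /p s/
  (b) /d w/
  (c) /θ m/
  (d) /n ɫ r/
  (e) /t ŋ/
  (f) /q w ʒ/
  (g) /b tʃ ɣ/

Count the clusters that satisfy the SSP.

(a) 1-3 → obeys
(b) 1-7 → obeys
(c) 3-4 → obeys
(d) 4-5-6 → obeys
(e) 1-4 → obeys
(f) 1-7-3 → violates
(g) 1-2-3 → obeys

6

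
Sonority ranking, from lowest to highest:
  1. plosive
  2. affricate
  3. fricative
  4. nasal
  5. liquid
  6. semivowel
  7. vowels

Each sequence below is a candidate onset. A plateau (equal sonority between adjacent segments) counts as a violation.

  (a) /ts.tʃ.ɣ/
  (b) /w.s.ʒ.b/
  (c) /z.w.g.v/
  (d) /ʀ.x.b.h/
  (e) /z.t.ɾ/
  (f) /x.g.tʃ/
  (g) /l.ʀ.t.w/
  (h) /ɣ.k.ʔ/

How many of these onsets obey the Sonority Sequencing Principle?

(a) /ts.tʃ.ɣ/: profile 2-2-3 — violates.
(b) /w.s.ʒ.b/: profile 6-3-3-1 — violates.
(c) /z.w.g.v/: profile 3-6-1-3 — violates.
(d) /ʀ.x.b.h/: profile 5-3-1-3 — violates.
(e) /z.t.ɾ/: profile 3-1-5 — violates.
(f) /x.g.tʃ/: profile 3-1-2 — violates.
(g) /l.ʀ.t.w/: profile 5-5-1-6 — violates.
(h) /ɣ.k.ʔ/: profile 3-1-1 — violates.

0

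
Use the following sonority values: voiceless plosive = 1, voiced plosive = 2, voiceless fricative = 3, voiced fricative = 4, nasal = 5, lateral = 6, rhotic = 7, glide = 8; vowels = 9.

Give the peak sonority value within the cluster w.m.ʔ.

8

/w/: glide = 8.
/m/: nasal = 5.
/ʔ/: voiceless plosive = 1.
The maximum is 8.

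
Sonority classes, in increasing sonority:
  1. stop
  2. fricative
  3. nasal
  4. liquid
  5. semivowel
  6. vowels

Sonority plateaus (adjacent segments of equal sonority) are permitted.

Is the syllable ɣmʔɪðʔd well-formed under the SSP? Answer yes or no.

Onset: /ɣ/ is a fricative (sonority 2), /m/ is a nasal (sonority 3), /ʔ/ is a stop (sonority 1); then the nucleus /ɪ/ (sonority 6).
Onset profile 2-3-1-6 — does not rise throughout.
Coda: /ð/ is a fricative (sonority 2), /ʔ/ is a stop (sonority 1), /d/ is a stop (sonority 1).
Coda profile 6-2-1-1 — falls from the nucleus.

no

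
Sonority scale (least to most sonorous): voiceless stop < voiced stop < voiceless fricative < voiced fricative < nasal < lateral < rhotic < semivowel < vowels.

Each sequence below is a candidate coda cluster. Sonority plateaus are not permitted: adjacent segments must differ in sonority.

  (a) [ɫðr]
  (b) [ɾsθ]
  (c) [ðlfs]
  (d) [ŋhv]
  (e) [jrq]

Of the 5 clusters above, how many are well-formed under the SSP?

(a) [ɫðr]: profile 6-4-7 — violates.
(b) [ɾsθ]: profile 7-3-3 — violates.
(c) [ðlfs]: profile 4-6-3-3 — violates.
(d) [ŋhv]: profile 5-3-4 — violates.
(e) [jrq]: profile 8-7-1 — obeys.

1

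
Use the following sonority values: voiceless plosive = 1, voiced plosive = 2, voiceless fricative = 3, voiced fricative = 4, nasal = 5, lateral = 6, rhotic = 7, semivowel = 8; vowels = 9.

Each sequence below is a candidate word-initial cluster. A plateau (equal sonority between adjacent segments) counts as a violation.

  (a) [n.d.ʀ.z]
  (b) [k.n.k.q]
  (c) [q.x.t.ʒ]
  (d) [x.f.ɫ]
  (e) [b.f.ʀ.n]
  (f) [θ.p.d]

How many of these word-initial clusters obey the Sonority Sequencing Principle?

0

(a) [n.d.ʀ.z]: profile 5-2-7-4 — violates.
(b) [k.n.k.q]: profile 1-5-1-1 — violates.
(c) [q.x.t.ʒ]: profile 1-3-1-4 — violates.
(d) [x.f.ɫ]: profile 3-3-6 — violates.
(e) [b.f.ʀ.n]: profile 2-3-7-5 — violates.
(f) [θ.p.d]: profile 3-1-2 — violates.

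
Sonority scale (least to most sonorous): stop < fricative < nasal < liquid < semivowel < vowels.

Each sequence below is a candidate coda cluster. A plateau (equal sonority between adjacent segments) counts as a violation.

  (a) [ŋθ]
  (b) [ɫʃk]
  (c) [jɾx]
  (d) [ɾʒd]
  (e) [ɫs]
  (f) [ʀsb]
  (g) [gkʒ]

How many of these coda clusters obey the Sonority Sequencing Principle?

6

(a) [ŋθ]: profile 3-2 — obeys.
(b) [ɫʃk]: profile 4-2-1 — obeys.
(c) [jɾx]: profile 5-4-2 — obeys.
(d) [ɾʒd]: profile 4-2-1 — obeys.
(e) [ɫs]: profile 4-2 — obeys.
(f) [ʀsb]: profile 4-2-1 — obeys.
(g) [gkʒ]: profile 1-1-2 — violates.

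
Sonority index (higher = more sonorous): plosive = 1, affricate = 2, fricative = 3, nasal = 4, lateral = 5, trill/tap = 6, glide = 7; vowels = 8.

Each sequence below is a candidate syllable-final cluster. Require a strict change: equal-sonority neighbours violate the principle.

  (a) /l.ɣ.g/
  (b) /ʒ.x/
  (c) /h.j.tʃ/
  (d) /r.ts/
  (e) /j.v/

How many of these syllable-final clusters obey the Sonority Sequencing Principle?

3

(a) sonority 5-3-1: well-formed.
(b) sonority 3-3: ill-formed.
(c) sonority 3-7-2: ill-formed.
(d) sonority 6-2: well-formed.
(e) sonority 7-3: well-formed.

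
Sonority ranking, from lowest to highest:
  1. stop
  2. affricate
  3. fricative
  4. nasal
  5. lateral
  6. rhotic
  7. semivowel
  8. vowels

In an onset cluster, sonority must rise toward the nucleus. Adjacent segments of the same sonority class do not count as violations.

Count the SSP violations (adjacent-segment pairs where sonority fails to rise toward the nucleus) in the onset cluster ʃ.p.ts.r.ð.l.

2

/ʃ/: fricative = 3.
/p/: stop = 1.
/ts/: affricate = 2.
/r/: rhotic = 6.
/ð/: fricative = 3.
/l/: lateral = 5.
/ʃ/→/p/: 3→1 (does not rise) — violation.
/p/→/ts/: 1→2 (rises) — ok.
/ts/→/r/: 2→6 (rises) — ok.
/r/→/ð/: 6→3 (does not rise) — violation.
/ð/→/l/: 3→5 (rises) — ok.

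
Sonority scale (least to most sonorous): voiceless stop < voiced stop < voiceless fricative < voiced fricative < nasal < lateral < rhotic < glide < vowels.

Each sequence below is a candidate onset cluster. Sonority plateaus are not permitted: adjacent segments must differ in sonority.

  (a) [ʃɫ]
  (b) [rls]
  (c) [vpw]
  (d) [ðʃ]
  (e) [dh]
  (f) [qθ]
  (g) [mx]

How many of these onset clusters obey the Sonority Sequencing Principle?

(a) [ʃɫ]: profile 3-6 — obeys.
(b) [rls]: profile 7-6-3 — violates.
(c) [vpw]: profile 4-1-8 — violates.
(d) [ðʃ]: profile 4-3 — violates.
(e) [dh]: profile 2-3 — obeys.
(f) [qθ]: profile 1-3 — obeys.
(g) [mx]: profile 5-3 — violates.

3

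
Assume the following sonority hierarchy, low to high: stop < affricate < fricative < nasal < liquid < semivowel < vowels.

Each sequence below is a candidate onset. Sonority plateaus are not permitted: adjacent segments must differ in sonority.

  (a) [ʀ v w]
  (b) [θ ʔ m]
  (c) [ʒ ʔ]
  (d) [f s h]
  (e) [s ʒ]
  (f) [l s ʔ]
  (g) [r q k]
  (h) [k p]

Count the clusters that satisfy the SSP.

(a) 5-3-6 → violates
(b) 3-1-4 → violates
(c) 3-1 → violates
(d) 3-3-3 → violates
(e) 3-3 → violates
(f) 5-3-1 → violates
(g) 5-1-1 → violates
(h) 1-1 → violates

0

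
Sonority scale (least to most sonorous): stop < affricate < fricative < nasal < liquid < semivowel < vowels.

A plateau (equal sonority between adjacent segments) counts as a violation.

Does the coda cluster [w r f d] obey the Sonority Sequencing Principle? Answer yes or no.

yes

/w/: semivowel = 6.
/r/: liquid = 5.
/f/: fricative = 3.
/d/: stop = 1.
The profile 6-5-3-1 strictly falls, so the coda cluster satisfies the SSP.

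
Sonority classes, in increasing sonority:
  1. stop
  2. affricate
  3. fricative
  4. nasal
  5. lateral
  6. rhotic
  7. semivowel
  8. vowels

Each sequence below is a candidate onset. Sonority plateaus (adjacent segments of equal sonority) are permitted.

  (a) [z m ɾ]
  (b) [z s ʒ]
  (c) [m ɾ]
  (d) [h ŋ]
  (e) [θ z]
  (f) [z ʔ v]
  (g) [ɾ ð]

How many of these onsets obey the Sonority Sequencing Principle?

(a) 3-4-6 → obeys
(b) 3-3-3 → obeys
(c) 4-6 → obeys
(d) 3-4 → obeys
(e) 3-3 → obeys
(f) 3-1-3 → violates
(g) 6-3 → violates

5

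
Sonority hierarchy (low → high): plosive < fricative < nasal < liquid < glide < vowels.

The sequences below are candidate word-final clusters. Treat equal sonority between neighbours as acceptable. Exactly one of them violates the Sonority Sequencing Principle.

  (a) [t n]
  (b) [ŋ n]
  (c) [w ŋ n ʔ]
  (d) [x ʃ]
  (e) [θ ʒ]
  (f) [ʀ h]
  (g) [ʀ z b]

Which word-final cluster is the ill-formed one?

(a) sonority 1-3: ill-formed.
(b) sonority 3-3: well-formed.
(c) sonority 5-3-3-1: well-formed.
(d) sonority 2-2: well-formed.
(e) sonority 2-2: well-formed.
(f) sonority 4-2: well-formed.
(g) sonority 4-2-1: well-formed.

a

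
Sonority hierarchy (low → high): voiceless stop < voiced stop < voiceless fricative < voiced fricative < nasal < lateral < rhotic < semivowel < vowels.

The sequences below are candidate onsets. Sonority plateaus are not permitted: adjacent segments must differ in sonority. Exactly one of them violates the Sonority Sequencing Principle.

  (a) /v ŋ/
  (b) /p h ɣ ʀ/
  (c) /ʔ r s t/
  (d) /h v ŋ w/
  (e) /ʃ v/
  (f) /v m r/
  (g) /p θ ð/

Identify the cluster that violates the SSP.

(a) sonority 4-5: well-formed.
(b) sonority 1-3-4-7: well-formed.
(c) sonority 1-7-3-1: ill-formed.
(d) sonority 3-4-5-8: well-formed.
(e) sonority 3-4: well-formed.
(f) sonority 4-5-7: well-formed.
(g) sonority 1-3-4: well-formed.

c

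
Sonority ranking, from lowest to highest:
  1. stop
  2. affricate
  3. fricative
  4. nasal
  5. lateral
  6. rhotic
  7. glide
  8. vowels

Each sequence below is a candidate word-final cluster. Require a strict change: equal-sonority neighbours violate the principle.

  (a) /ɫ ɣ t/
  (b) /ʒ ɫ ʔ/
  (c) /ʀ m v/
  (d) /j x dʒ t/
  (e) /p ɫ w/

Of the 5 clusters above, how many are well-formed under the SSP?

3

(a) 5-3-1 → obeys
(b) 3-5-1 → violates
(c) 6-4-3 → obeys
(d) 7-3-2-1 → obeys
(e) 1-5-7 → violates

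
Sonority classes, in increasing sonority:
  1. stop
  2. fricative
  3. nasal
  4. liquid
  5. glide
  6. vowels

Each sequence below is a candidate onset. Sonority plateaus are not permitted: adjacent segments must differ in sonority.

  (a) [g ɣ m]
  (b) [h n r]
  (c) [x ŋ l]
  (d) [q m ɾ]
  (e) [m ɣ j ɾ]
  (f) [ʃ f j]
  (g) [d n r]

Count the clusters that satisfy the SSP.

5

(a) 1-2-3 → obeys
(b) 2-3-4 → obeys
(c) 2-3-4 → obeys
(d) 1-3-4 → obeys
(e) 3-2-5-4 → violates
(f) 2-2-5 → violates
(g) 1-3-4 → obeys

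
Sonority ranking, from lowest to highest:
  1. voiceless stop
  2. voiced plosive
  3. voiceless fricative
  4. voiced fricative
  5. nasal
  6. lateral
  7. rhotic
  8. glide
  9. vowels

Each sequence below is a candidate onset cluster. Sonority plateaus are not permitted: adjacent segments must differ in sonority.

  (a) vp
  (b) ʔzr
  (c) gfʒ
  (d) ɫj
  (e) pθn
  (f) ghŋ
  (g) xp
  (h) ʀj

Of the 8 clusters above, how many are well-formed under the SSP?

6

(a) 4-1 → violates
(b) 1-4-7 → obeys
(c) 2-3-4 → obeys
(d) 6-8 → obeys
(e) 1-3-5 → obeys
(f) 2-3-5 → obeys
(g) 3-1 → violates
(h) 7-8 → obeys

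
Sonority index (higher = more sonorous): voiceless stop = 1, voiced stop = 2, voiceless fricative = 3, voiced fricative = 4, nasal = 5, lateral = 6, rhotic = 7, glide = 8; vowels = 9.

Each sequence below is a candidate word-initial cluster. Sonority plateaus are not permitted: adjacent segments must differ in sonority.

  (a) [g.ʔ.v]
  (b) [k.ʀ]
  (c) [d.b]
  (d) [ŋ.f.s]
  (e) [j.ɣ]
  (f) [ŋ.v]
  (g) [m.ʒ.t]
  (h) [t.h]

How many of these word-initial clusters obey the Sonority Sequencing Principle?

2

(a) sonority 2-1-4: ill-formed.
(b) sonority 1-7: well-formed.
(c) sonority 2-2: ill-formed.
(d) sonority 5-3-3: ill-formed.
(e) sonority 8-4: ill-formed.
(f) sonority 5-4: ill-formed.
(g) sonority 5-4-1: ill-formed.
(h) sonority 1-3: well-formed.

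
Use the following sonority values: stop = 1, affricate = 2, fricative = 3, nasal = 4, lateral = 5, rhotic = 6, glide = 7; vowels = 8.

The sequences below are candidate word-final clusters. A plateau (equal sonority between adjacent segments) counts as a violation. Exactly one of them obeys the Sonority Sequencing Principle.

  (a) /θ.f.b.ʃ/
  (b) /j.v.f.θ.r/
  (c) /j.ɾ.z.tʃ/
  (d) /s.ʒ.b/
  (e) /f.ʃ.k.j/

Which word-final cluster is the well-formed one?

(a) /θ.f.b.ʃ/: profile 3-3-1-3 — violates.
(b) /j.v.f.θ.r/: profile 7-3-3-3-6 — violates.
(c) /j.ɾ.z.tʃ/: profile 7-6-3-2 — obeys.
(d) /s.ʒ.b/: profile 3-3-1 — violates.
(e) /f.ʃ.k.j/: profile 3-3-1-7 — violates.

c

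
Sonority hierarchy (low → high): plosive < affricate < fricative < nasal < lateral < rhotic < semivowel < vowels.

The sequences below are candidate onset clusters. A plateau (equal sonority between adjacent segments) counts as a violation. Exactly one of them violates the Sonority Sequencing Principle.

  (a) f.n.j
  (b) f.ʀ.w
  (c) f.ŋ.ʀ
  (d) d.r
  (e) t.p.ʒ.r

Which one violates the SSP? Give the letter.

(a) 3-4-7 → obeys
(b) 3-6-7 → obeys
(c) 3-4-6 → obeys
(d) 1-6 → obeys
(e) 1-1-3-6 → violates

e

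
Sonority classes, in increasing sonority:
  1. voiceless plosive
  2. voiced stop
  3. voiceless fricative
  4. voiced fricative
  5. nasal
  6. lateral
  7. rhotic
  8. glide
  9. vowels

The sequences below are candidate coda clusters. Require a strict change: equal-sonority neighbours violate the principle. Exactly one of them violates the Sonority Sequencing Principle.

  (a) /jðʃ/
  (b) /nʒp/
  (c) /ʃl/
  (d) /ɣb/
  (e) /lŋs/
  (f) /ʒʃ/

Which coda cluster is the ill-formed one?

(a) /jðʃ/: profile 8-4-3 — obeys.
(b) /nʒp/: profile 5-4-1 — obeys.
(c) /ʃl/: profile 3-6 — violates.
(d) /ɣb/: profile 4-2 — obeys.
(e) /lŋs/: profile 6-5-3 — obeys.
(f) /ʒʃ/: profile 4-3 — obeys.

c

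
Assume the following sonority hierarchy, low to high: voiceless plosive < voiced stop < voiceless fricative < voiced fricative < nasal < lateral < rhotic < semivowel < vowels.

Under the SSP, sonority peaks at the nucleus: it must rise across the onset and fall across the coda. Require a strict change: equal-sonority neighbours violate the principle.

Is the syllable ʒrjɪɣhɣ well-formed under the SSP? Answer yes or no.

Onset: /ʒ/ is a voiced fricative (sonority 4), /r/ is a rhotic (sonority 7), /j/ is a semivowel (sonority 8); then the nucleus /ɪ/ (sonority 9).
Onset profile 4-7-8-9 — rises to the nucleus.
Coda: /ɣ/ is a voiced fricative (sonority 4), /h/ is a voiceless fricative (sonority 3), /ɣ/ is a voiced fricative (sonority 4).
Coda profile 9-4-3-4 — does not strictly fall throughout.

no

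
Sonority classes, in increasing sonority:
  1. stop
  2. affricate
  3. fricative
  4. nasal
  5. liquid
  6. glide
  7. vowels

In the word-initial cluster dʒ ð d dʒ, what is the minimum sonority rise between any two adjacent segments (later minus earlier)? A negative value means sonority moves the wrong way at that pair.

/dʒ/ — affricate, sonority 2.
/ð/ — fricative, sonority 3.
/d/ — stop, sonority 1.
/dʒ/ — affricate, sonority 2.
/dʒ/→/ð/: change +1.
/ð/→/d/: change -2.
/d/→/dʒ/: change +1.
Minimum = -2.

-2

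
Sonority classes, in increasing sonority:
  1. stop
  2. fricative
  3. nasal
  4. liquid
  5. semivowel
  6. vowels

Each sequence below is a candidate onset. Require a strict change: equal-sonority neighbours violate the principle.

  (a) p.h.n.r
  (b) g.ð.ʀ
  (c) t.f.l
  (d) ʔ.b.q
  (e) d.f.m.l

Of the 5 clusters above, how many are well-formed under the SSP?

(a) sonority 1-2-3-4: well-formed.
(b) sonority 1-2-4: well-formed.
(c) sonority 1-2-4: well-formed.
(d) sonority 1-1-1: ill-formed.
(e) sonority 1-2-3-4: well-formed.

4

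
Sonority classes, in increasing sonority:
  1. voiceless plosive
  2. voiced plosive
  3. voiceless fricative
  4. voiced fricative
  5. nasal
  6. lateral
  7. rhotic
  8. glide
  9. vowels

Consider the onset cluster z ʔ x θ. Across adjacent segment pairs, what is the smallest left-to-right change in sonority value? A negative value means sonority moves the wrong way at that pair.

/z/ is a voiced fricative (sonority 4).
/ʔ/ is a voiceless plosive (sonority 1).
/x/ is a voiceless fricative (sonority 3).
/θ/ is a voiceless fricative (sonority 3).
/z/→/ʔ/: change -3.
/ʔ/→/x/: change +2.
/x/→/θ/: change +0.
Minimum = -3.

-3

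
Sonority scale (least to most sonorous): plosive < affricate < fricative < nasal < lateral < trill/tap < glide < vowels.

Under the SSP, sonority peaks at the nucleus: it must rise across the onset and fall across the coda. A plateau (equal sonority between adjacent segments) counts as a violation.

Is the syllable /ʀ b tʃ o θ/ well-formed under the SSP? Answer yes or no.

Onset: /ʀ/ is a trill/tap (sonority 6), /b/ is a plosive (sonority 1), /tʃ/ is an affricate (sonority 2); then the nucleus /o/ (sonority 8).
Onset profile 6-1-2-8 — does not strictly rise throughout.
Coda: /θ/ is a fricative (sonority 3).
Coda profile 8-3 — falls from the nucleus.

no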